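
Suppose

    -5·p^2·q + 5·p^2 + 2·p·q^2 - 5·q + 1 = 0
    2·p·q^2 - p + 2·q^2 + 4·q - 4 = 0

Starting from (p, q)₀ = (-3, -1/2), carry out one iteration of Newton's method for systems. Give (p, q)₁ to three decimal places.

At (-3, -1/2): F = (69.500, -4.000).
Jacobian J = [[-10·p·q + 10·p + 2·q^2, -5·p^2 + 4·p·q - 5], [2·q^2 - 1, 4·p·q + 4·q + 4]].
At the point, J = [[-44.500, -44.000], [-0.500, 8.000]] (det J = -378.000).
Solving J·Δ = −F gives Δ = (1.005, 0.563).
Then the next iterate is (p, q)₁ = (-1.995, 0.063).

(-1.995, 0.063)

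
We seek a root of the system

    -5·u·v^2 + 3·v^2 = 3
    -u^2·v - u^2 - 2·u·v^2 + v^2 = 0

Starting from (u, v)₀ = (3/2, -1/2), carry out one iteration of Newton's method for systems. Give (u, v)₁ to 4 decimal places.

At (3/2, -1/2): F = (-4.1250, -1.6250).
Jacobian J = [[-5·v^2, -10·u·v + 6·v], [-2·u·v - 2·u - 2·v^2, -u^2 - 4·u·v + 2·v]].
At the point, J = [[-1.2500, 4.5000], [-2.0000, -0.2500]] (det J = 9.3125).
Solving J·Δ = −F gives Δ = (-0.8960, 0.6678).
Then the next iterate is (u, v)₁ = (0.6040, 0.1678).

(0.6040, 0.1678)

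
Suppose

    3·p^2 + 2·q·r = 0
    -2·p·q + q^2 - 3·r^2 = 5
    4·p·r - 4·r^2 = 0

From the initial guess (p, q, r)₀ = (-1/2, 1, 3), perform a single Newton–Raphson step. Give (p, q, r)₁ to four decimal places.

(-0.7894, 0.3133, 1.2510)

At (-1/2, 1, 3): F = (6.7500, -30.0000, -42.0000).
Jacobian J = [[6·p, 2·r, 2·q], [-2·q, -2·p + 2·q, -6·r], [4·r, 0, 4·p - 8·r]].
At the point, J = [[-3.0000, 6.0000, 2.0000], [-2.0000, 3.0000, -18.0000], [12.0000, 0.0000, -26.0000]] (det J = -1446.0000).
Solving J·Δ = −F gives Δ = (-0.2894, -0.6867, -1.7490).
Then the next iterate is (p, q, r)₁ = (-0.7894, 0.3133, 1.2510).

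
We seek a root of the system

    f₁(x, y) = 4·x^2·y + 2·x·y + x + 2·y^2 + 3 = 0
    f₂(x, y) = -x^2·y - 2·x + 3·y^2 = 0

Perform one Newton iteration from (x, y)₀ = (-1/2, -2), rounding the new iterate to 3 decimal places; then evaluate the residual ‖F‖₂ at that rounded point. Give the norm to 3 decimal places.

At (-1/2, -2): F = (10.500, 13.500).
Jacobian J = [[8·x·y + 2·y + 1, 4·x^2 + 2·x + 4·y], [-2·x·y - 2, -x^2 + 6·y]].
At the point, J = [[5.000, -8.000], [-4.000, -12.250]] (det J = -93.250).
Solving J·Δ = −F gives Δ = (-0.221, 1.174).
Then the next iterate is (x, y)₁ = (-0.721, -0.826).
Re-evaluating at (-0.721, -0.826): F = (3.11709, 3.91822), so ‖F‖₂ = 5.007.

5.007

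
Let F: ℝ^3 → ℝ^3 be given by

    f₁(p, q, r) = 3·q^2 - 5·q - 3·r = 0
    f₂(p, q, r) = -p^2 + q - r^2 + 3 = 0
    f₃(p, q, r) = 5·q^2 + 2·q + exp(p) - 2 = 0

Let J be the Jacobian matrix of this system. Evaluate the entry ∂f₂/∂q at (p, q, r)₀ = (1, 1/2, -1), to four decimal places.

1.0000

∂f₂/∂q = 1.
At (1, 1/2, -1) this is 1.0000.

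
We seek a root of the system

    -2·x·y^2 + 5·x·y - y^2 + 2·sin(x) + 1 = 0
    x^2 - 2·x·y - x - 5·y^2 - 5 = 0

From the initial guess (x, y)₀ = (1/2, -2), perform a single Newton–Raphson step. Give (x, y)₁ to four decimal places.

(0.5979, -0.7969)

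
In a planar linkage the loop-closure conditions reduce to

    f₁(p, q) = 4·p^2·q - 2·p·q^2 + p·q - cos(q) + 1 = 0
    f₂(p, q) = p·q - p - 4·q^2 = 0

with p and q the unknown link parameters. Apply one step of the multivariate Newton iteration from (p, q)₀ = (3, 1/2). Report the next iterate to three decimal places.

(-10.835, 4.918)

At (3, 1/2): F = (18.12242, -2.500).
Jacobian J = [[8·p·q - 2·q^2 + q, 4·p^2 - 4·p·q + p + sin(q)], [q - 1, p - 8·q]].
At the point, J = [[12.000, 33.47943], [-0.500, -1.000]] (det J = 4.73971).
Solving J·Δ = −F gives Δ = (-13.835, 4.418).
Then the next iterate is (p, q)₁ = (-10.835, 4.918).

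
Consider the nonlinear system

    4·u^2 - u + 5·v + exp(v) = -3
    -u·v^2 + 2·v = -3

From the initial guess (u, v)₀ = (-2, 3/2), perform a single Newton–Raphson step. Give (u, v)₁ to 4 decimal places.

(-0.5672, 0.5905)

At (-2, 3/2): F = (32.981689, 10.5000).
Jacobian J = [[8·u - 1, exp(v) + 5], [-v^2, -2·u·v + 2]].
At the point, J = [[-17.0000, 9.481689], [-2.2500, 8.0000]] (det J = -114.666200).
Solving J·Δ = −F gives Δ = (1.4328, -0.9095).
Then the next iterate is (u, v)₁ = (-0.5672, 0.5905).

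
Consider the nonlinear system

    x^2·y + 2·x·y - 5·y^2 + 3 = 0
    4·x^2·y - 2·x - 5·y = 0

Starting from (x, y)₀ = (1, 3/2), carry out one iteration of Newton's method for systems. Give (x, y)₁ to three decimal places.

(1.336, 1.355)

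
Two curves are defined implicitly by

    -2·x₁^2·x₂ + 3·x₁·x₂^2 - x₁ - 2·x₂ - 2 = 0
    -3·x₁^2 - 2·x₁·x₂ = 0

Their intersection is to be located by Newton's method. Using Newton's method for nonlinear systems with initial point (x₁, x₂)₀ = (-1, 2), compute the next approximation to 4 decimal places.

(-0.6286, 1.1286)

At (-1, 2): F = (-21.0000, 1.0000).
Jacobian J = [[-4·x₁·x₂ + 3·x₂^2 - 1, -2·x₁^2 + 6·x₁·x₂ - 2], [-6·x₁ - 2·x₂, -2·x₁]].
At the point, J = [[19.0000, -16.0000], [2.0000, 2.0000]] (det J = 70.0000).
Solving J·Δ = −F gives Δ = (0.3714, -0.8714).
Then the next iterate is (x₁, x₂)₁ = (-0.6286, 1.1286).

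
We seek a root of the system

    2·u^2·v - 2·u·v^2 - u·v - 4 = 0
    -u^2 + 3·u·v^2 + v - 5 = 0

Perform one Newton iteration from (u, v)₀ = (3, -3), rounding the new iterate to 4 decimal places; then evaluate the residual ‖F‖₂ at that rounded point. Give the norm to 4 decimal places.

35.0664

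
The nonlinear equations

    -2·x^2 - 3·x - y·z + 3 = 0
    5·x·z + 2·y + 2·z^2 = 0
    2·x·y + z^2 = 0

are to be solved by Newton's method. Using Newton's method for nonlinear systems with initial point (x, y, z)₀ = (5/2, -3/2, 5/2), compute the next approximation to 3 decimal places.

(1.223, -0.857, 1.341)

At (5/2, -3/2, 5/2): F = (-13.250, 40.750, -1.250).
Jacobian J = [[-4·x - 3, -z, -y], [5·z, 2, 5·x + 4·z], [2·y, 2·x, 2·z]].
At the point, J = [[-13.000, -2.500, 1.500], [12.500, 2.000, 22.500], [-3.000, 5.000, 5.000]] (det J = 1760.250).
Solving J·Δ = −F gives Δ = (-1.277, 0.643, -1.159).
Then the next iterate is (x, y, z)₁ = (1.223, -0.857, 1.341).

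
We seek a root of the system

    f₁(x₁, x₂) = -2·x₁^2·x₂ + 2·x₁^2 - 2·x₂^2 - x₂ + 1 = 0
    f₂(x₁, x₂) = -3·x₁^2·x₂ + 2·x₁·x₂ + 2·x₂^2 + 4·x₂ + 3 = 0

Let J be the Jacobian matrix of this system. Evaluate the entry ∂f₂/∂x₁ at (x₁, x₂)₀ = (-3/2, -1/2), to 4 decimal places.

∂f₂/∂x₁ = -6·x₁·x₂ + 2·x₂.
At (-3/2, -1/2) this is -5.5000.

-5.5000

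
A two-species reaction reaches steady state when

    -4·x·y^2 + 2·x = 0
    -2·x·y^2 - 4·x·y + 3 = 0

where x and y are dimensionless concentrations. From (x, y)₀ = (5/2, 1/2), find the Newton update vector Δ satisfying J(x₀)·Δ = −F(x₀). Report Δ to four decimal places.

(-1.7500, 0.0750)

At (5/2, 1/2): F = (2.5000, -3.2500).
Jacobian J = [[-4·y^2 + 2, -8·x·y], [-2·y^2 - 4·y, -4·x·y - 4·x]].
At the point, J = [[1.0000, -10.0000], [-2.5000, -15.0000]] (det J = -40.0000).
Solving J·Δ = −F gives Δ = (-1.7500, 0.0750).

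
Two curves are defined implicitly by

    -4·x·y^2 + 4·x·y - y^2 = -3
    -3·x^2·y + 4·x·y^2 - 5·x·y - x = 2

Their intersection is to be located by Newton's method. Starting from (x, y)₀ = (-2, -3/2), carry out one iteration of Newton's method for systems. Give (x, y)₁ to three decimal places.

(-1.400, -0.750)

At (-2, -3/2): F = (30.750, -15.000).
Jacobian J = [[-4·y^2 + 4·y, -8·x·y + 4·x - 2·y], [-6·x·y + 4·y^2 - 5·y - 1, -3·x^2 + 8·x·y - 5·x]].
At the point, J = [[-15.000, -29.000], [-2.500, 22.000]] (det J = -402.500).
Solving J·Δ = −F gives Δ = (0.600, 0.750).
Then the next iterate is (x, y)₁ = (-1.400, -0.750).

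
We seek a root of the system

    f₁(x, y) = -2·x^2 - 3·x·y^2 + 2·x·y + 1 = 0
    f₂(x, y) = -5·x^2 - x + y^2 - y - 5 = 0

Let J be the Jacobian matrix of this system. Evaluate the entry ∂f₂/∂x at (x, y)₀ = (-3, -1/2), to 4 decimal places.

∂f₂/∂x = -10·x - 1.
At (-3, -1/2) this is 29.0000.

29.0000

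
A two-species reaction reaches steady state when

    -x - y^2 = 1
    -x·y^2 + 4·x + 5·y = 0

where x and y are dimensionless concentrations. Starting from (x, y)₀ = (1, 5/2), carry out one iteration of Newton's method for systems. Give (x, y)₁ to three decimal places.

At (1, 5/2): F = (-8.250, 10.250).
Jacobian J = [[-1, -2·y], [-y^2 + 4, -2·x·y + 5]].
At the point, J = [[-1.000, -5.000], [-2.250, 0.000]] (det J = -11.250).
Solving J·Δ = −F gives Δ = (4.556, -2.561).
Then the next iterate is (x, y)₁ = (5.556, -0.061).

(5.556, -0.061)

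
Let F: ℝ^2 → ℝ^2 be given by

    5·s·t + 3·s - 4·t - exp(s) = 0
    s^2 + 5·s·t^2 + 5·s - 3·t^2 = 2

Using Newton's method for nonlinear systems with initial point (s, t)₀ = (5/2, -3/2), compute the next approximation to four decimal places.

At (5/2, -3/2): F = (-17.432494, 38.1250).
Jacobian J = [[5·t - exp(s) + 3, 5·s - 4], [2·s + 5·t^2 + 5, 10·s·t - 6·t]].
At the point, J = [[-16.682494, 8.5000], [21.2500, -28.5000]] (det J = 294.826078).
Solving J·Δ = −F gives Δ = (-0.5860, 0.9008).
Then the next iterate is (s, t)₁ = (1.9140, -0.5992).

(1.9140, -0.5992)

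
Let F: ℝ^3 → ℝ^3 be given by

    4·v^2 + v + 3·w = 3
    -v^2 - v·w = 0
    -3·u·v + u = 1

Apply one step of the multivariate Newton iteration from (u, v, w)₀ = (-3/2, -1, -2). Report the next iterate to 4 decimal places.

At (-3/2, -1, -2): F = (-6.0000, -3.0000, -7.0000).
Jacobian J = [[0, 8·v + 1, 3], [0, -2·v - w, -v], [-3·v + 1, -3·u, 0]].
At the point, J = [[0.0000, -7.0000, 3.0000], [0.0000, 4.0000, 1.0000], [4.0000, 4.5000, 0.0000]] (det J = -76.0000).
Solving J·Δ = −F gives Δ = (1.5724, 0.1579, 2.3684).
Then the next iterate is (u, v, w)₁ = (0.0724, -0.8421, 0.3684).

(0.0724, -0.8421, 0.3684)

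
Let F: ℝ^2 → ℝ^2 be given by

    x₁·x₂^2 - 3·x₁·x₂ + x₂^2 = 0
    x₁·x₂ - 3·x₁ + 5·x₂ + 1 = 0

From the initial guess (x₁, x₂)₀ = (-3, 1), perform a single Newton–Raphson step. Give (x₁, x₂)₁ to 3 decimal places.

(4.667, 2.667)

At (-3, 1): F = (7.000, 12.000).
Jacobian J = [[x₂^2 - 3·x₂, 2·x₁·x₂ - 3·x₁ + 2·x₂], [x₂ - 3, x₁ + 5]].
At the point, J = [[-2.000, 5.000], [-2.000, 2.000]] (det J = 6.000).
Solving J·Δ = −F gives Δ = (7.667, 1.667).
Then the next iterate is (x₁, x₂)₁ = (4.667, 2.667).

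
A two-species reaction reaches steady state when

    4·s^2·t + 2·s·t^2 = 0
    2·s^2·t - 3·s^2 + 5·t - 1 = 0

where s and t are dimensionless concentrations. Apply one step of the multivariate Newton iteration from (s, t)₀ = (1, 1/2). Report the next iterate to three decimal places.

At (1, 1/2): F = (2.500, -0.500).
Jacobian J = [[8·s·t + 2·t^2, 4·s^2 + 4·s·t], [4·s·t - 6·s, 2·s^2 + 5]].
At the point, J = [[4.500, 6.000], [-4.000, 7.000]] (det J = 55.500).
Solving J·Δ = −F gives Δ = (-0.369, -0.140).
Then the next iterate is (s, t)₁ = (0.631, 0.360).

(0.631, 0.360)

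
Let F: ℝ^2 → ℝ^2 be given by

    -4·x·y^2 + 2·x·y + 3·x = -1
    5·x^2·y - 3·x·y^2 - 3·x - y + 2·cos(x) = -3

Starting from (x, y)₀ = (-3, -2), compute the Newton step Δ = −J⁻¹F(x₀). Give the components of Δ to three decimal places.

(0.802, 0.711)

At (-3, -2): F = (52.000, -41.97998).
Jacobian J = [[-4·y^2 + 2·y + 3, -8·x·y + 2·x], [10·x·y - 3·y^2 - 2·sin(x) - 3, 5·x^2 - 6·x·y - 1]].
At the point, J = [[-17.000, -54.000], [45.28224, 8.000]] (det J = 2309.24096).
Solving J·Δ = −F gives Δ = (0.802, 0.711).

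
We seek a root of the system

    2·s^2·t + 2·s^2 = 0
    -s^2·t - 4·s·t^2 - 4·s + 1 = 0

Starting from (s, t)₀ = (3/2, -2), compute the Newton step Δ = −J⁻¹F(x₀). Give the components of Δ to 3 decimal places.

(0.183, 1.244)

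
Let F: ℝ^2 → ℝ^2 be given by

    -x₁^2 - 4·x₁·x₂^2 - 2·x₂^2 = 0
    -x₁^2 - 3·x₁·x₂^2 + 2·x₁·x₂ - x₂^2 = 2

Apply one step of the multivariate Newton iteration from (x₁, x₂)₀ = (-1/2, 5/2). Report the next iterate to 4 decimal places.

At (-1/2, 5/2): F = (-0.2500, -1.6250).
Jacobian J = [[-2·x₁ - 4·x₂^2, -8·x₁·x₂ - 4·x₂], [-2·x₁ - 3·x₂^2 + 2·x₂, -6·x₁·x₂ + 2·x₁ - 2·x₂]].
At the point, J = [[-24.0000, 0.0000], [-12.7500, 1.5000]] (det J = -36.0000).
Solving J·Δ = −F gives Δ = (-0.0104, 0.9948).
Then the next iterate is (x₁, x₂)₁ = (-0.5104, 3.4948).

(-0.5104, 3.4948)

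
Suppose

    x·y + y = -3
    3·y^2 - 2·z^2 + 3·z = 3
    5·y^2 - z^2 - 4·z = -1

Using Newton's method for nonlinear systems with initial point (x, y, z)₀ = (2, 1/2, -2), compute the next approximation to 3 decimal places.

(0.500, -0.750, -0.182)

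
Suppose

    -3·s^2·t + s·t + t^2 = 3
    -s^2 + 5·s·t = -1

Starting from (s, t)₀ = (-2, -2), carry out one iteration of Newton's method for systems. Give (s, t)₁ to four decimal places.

At (-2, -2): F = (29.0000, 17.0000).
Jacobian J = [[-6·s·t + t, -3·s^2 + s + 2·t], [-2·s + 5·t, 5·s]].
At the point, J = [[-26.0000, -18.0000], [-6.0000, -10.0000]] (det J = 152.0000).
Solving J·Δ = −F gives Δ = (-0.1053, 1.7632).
Then the next iterate is (s, t)₁ = (-2.1053, -0.2368).

(-2.1053, -0.2368)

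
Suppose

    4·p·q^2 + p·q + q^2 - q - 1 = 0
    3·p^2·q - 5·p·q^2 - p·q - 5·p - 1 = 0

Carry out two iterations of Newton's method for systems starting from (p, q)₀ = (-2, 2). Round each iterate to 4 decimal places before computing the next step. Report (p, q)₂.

At (-2, 2): F = (-35.0000, 77.0000).
Jacobian J = [[4·q^2 + q, 8·p·q + p + 2·q - 1], [6·p·q - 5·q^2 - q - 5, 3·p^2 - 10·p·q - p]].
At the point, J = [[18.0000, -31.0000], [-51.0000, 54.0000]] (det J = -609.0000).
Solving J·Δ = −F gives Δ = (0.8161, -0.6552).
Then the next iterate is (p, q)₁ = (-1.1839, 1.3448).
Round to (-1.1839, 1.3448) and repeat: F = (-10.692693, 22.871640), J = [[8.578748, -12.231170], [-24.939888, 21.309845]].
Δ = (0.4245, -0.5765), so (p, q)₂ = (-0.7594, 0.7683).

(-0.7594, 0.7683)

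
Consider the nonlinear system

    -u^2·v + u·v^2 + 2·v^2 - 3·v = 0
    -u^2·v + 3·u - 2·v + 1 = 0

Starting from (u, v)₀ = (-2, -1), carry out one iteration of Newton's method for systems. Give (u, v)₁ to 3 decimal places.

At (-2, -1): F = (7.000, 1.000).
Jacobian J = [[-2·u·v + v^2, -u^2 + 2·u·v + 4·v - 3], [-2·u·v + 3, -u^2 - 2]].
At the point, J = [[-3.000, -7.000], [-1.000, -6.000]] (det J = 11.000).
Solving J·Δ = −F gives Δ = (3.182, -0.364).
Then the next iterate is (u, v)₁ = (1.182, -1.364).

(1.182, -1.364)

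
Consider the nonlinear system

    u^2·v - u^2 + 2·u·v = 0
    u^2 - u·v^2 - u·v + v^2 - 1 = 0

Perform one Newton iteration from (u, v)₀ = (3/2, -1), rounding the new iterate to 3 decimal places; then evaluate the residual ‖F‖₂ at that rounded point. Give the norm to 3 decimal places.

At (3/2, -1): F = (-7.500, 2.250).
Jacobian J = [[2·u·v - 2·u + 2·v, u^2 + 2·u], [2·u - v^2 - v, -2·u·v - u + 2·v]].
At the point, J = [[-8.000, 5.250], [3.000, -0.500]] (det J = -11.750).
Solving J·Δ = −F gives Δ = (-0.686, 0.383).
Then the next iterate is (u, v)₁ = (0.814, -0.617).
Re-evaluating at (0.814, -0.617): F = (-2.07589, 0.23564), so ‖F‖₂ = 2.089.

2.089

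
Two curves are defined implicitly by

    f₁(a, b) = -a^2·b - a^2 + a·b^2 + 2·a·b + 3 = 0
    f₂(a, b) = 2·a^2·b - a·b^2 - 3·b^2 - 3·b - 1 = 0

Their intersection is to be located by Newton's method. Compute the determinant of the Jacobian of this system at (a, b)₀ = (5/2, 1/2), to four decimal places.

J = [[-2·a·b - 2·a + b^2 + 2·b, -a^2 + 2·a·b + 2·a], [4·a·b - b^2, 2·a^2 - 2·a·b - 6·b - 3]].
At the point, J = [[-6.2500, 1.2500], [4.7500, 4.0000]].
det J = -30.9375.

-30.9375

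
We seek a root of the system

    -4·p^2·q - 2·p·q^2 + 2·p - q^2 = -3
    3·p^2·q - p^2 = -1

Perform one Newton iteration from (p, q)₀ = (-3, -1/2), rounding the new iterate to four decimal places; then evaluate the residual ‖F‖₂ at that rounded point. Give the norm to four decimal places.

7.4632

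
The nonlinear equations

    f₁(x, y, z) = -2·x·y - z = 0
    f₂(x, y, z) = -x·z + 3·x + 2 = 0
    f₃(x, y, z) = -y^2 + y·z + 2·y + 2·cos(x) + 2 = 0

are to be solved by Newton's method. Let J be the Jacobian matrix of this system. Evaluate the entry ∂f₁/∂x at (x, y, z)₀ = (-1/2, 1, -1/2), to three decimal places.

∂f₁/∂x = -2·y.
At (-1/2, 1, -1/2) this is -2.000.

-2.000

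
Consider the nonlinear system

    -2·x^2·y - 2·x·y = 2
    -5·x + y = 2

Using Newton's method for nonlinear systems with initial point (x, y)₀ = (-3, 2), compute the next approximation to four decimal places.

At (-3, 2): F = (-26.0000, 15.0000).
Jacobian J = [[-4·x·y - 2·y, -2·x^2 - 2·x], [-5, 1]].
At the point, J = [[20.0000, -12.0000], [-5.0000, 1.0000]] (det J = -40.0000).
Solving J·Δ = −F gives Δ = (3.8500, 4.2500).
Then the next iterate is (x, y)₁ = (0.8500, 6.2500).

(0.8500, 6.2500)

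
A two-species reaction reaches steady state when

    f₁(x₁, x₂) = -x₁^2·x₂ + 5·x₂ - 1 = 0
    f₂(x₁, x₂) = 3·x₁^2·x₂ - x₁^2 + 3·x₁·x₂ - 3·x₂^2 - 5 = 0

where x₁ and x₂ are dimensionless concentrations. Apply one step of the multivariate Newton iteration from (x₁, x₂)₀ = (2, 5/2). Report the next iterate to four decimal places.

(1.7992, -1.0079)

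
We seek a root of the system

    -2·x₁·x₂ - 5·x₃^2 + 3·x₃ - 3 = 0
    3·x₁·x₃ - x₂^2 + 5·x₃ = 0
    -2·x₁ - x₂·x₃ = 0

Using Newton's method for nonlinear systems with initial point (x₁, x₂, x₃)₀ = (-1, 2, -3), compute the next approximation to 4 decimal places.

At (-1, 2, -3): F = (-53.0000, -10.0000, 8.0000).
Jacobian J = [[-2·x₂, -2·x₁, -10·x₃ + 3], [3·x₃, -2·x₂, 3·x₁ + 5], [-2, -x₃, -x₂]].
At the point, J = [[-4.0000, 2.0000, 33.0000], [-9.0000, -4.0000, 2.0000], [-2.0000, 3.0000, -2.0000]] (det J = -1207.0000).
Solving J·Δ = −F gives Δ = (-0.0398, -1.5626, 1.6959).
Then the next iterate is (x₁, x₂, x₃)₁ = (-1.0398, 0.4374, -1.3041).

(-1.0398, 0.4374, -1.3041)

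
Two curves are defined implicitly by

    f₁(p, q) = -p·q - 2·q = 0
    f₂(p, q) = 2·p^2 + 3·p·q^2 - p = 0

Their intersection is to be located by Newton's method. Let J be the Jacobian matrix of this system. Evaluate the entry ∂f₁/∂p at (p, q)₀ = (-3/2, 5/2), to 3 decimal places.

-2.500

∂f₁/∂p = -q.
At (-3/2, 5/2) this is -2.500.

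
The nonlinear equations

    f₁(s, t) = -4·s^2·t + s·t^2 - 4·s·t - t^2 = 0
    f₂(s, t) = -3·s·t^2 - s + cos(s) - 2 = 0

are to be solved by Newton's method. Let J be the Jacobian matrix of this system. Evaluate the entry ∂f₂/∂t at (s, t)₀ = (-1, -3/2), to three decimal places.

-9.000

∂f₂/∂t = -6·s·t.
At (-1, -3/2) this is -9.000.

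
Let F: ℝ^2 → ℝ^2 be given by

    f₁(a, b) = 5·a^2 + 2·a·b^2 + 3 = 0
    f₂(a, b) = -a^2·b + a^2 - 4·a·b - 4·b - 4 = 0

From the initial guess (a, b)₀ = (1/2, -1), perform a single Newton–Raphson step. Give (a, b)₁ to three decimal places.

At (1/2, -1): F = (5.250, 2.500).
Jacobian J = [[10·a + 2·b^2, 4·a·b], [-2·a·b + 2·a - 4·b, -a^2 - 4·a - 4]].
At the point, J = [[7.000, -2.000], [6.000, -6.250]] (det J = -31.750).
Solving J·Δ = −F gives Δ = (-0.876, -0.441).
Then the next iterate is (a, b)₁ = (-0.376, -1.441).

(-0.376, -1.441)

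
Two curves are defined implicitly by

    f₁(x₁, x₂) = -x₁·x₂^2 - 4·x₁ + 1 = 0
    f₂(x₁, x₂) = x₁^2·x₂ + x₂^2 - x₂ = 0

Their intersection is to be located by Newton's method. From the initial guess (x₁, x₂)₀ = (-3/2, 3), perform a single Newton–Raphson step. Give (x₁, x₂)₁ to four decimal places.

(1.0566, 4.4151)

At (-3/2, 3): F = (20.5000, 12.7500).
Jacobian J = [[-x₂^2 - 4, -2·x₁·x₂], [2·x₁·x₂, x₁^2 + 2·x₂ - 1]].
At the point, J = [[-13.0000, 9.0000], [-9.0000, 7.2500]] (det J = -13.2500).
Solving J·Δ = −F gives Δ = (2.5566, 1.4151).
Then the next iterate is (x₁, x₂)₁ = (1.0566, 4.4151).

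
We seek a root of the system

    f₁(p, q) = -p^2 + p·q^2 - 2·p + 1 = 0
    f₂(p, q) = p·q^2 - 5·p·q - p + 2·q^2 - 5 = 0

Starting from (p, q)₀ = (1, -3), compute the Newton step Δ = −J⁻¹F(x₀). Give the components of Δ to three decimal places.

(-2.391, -0.826)

At (1, -3): F = (7.000, 36.000).
Jacobian J = [[-2·p + q^2 - 2, 2·p·q], [q^2 - 5·q - 1, 2·p·q - 5·p + 4·q]].
At the point, J = [[5.000, -6.000], [23.000, -23.000]] (det J = 23.000).
Solving J·Δ = −F gives Δ = (-2.391, -0.826).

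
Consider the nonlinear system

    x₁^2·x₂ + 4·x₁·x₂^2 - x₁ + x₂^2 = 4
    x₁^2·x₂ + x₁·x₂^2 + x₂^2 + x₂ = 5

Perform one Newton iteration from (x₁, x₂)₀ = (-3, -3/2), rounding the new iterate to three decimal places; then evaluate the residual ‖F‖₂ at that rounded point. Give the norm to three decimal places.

12.689

At (-3, -3/2): F = (-39.250, -24.500).
Jacobian J = [[2·x₁·x₂ + 4·x₂^2 - 1, x₁^2 + 8·x₁·x₂ + 2·x₂], [2·x₁·x₂ + x₂^2, x₁^2 + 2·x₁·x₂ + 2·x₂ + 1]].
At the point, J = [[17.000, 42.000], [11.250, 16.000]] (det J = -200.500).
Solving J·Δ = −F gives Δ = (2.000, 0.125).
Then the next iterate is (x₁, x₂)₁ = (-1.000, -1.375).
Re-evaluating at (-1.000, -1.375): F = (-10.04688, -7.750), so ‖F‖₂ = 12.689.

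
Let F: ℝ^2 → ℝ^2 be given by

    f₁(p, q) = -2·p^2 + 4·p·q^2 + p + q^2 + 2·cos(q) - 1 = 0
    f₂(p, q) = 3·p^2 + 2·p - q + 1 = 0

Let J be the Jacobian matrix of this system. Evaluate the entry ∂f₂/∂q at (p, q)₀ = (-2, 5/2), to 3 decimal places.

-1.000

∂f₂/∂q = -1.
At (-2, 5/2) this is -1.000.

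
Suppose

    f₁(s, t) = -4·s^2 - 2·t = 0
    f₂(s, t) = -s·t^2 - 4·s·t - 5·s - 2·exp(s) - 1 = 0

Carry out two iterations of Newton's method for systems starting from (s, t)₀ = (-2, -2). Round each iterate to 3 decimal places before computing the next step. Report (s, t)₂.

(-1.221, -2.895)

At (-2, -2): F = (-12.000, 0.72933).
Jacobian J = [[-8·s, -2], [-t^2 - 4·t - 2·exp(s) - 5, -2·s·t - 4·s]].
At the point, J = [[16.000, -2.000], [-1.27067, 0.000]] (det J = -2.54134).
Solving J·Δ = −F gives Δ = (0.574, -1.408).
Then the next iterate is (s, t)₁ = (-1.426, -3.408).
Round to (-1.426, -3.408) and repeat: F = (-1.31790, 2.77246), J = [[11.408, -2.000], [-3.46300, -4.01562]].
Δ = (0.205, 0.513), so (s, t)₂ = (-1.221, -2.895).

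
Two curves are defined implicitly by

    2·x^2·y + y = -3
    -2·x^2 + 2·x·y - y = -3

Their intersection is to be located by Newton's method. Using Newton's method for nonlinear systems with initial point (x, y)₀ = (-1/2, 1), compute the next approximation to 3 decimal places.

(-5.375, -8.500)

At (-1/2, 1): F = (4.500, 0.500).
Jacobian J = [[4·x·y, 2·x^2 + 1], [-4·x + 2·y, 2·x - 1]].
At the point, J = [[-2.000, 1.500], [4.000, -2.000]] (det J = -2.000).
Solving J·Δ = −F gives Δ = (-4.875, -9.500).
Then the next iterate is (x, y)₁ = (-5.375, -8.500).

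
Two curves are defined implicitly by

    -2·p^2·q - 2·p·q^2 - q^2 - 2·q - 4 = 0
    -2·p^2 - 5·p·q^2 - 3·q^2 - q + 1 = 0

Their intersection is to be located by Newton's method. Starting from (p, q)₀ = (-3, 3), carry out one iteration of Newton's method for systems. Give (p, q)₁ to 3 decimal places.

(-1.614, 2.405)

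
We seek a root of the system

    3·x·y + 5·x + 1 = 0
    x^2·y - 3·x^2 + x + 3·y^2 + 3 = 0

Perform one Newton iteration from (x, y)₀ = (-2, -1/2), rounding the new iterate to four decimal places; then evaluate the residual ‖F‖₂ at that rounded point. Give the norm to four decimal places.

1.3519

At (-2, -1/2): F = (-6.0000, -12.2500).
Jacobian J = [[3·y + 5, 3·x], [2·x·y - 6·x + 1, x^2 + 6·y]].
At the point, J = [[3.5000, -6.0000], [15.0000, 1.0000]] (det J = 93.5000).
Solving J·Δ = −F gives Δ = (0.8503, -0.5040).
Then the next iterate is (x, y)₁ = (-1.1497, -1.0040).
Re-evaluating at (-1.1497, -1.0040): F = (-1.285604, -0.418180), so ‖F‖₂ = 1.3519.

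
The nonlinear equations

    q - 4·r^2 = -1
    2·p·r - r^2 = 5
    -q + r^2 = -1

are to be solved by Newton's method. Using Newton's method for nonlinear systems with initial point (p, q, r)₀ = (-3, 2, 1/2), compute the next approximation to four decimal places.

(8.1667, 1.6667, 0.9167)

At (-3, 2, 1/2): F = (2.0000, -8.2500, -0.7500).
Jacobian J = [[0, 1, -8·r], [2·r, 0, 2·p - 2·r], [0, -1, 2·r]].
At the point, J = [[0.0000, 1.0000, -4.0000], [1.0000, 0.0000, -7.0000], [0.0000, -1.0000, 1.0000]] (det J = 3.0000).
Solving J·Δ = −F gives Δ = (11.1667, -0.3333, 0.4167).
Then the next iterate is (p, q, r)₁ = (8.1667, 1.6667, 0.9167).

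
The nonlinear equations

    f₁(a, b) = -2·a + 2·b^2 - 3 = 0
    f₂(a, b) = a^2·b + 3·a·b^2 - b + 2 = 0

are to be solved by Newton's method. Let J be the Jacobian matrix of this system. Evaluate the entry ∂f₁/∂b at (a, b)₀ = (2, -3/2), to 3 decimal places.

-6.000

∂f₁/∂b = 4·b.
At (2, -3/2) this is -6.000.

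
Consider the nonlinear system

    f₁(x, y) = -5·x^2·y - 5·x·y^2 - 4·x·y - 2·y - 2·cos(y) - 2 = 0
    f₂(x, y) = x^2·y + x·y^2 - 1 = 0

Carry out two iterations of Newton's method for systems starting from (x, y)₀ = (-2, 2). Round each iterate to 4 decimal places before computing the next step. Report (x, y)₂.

At (-2, 2): F = (10.832294, -1.0000).
Jacobian J = [[-10·x·y - 5·y^2 - 4·y, -5·x^2 - 10·x·y - 4·x + 2·sin(y) - 2], [2·x·y + y^2, x^2 + 2·x·y]].
At the point, J = [[12.0000, 27.818595], [-4.0000, -4.0000]] (det J = 63.274379).
Solving J·Δ = −F gives Δ = (0.2451, -0.4951).
Then the next iterate is (x, y)₁ = (-1.7549, 1.5049).
Round to (-1.7549, 1.5049) and repeat: F = (2.121112, -0.339763), J = [[9.066270, 18.026379], [-3.017174, -2.202224]].
Δ = (-0.0422, -0.0964), so (x, y)₂ = (-1.7971, 1.4085).

(-1.7971, 1.4085)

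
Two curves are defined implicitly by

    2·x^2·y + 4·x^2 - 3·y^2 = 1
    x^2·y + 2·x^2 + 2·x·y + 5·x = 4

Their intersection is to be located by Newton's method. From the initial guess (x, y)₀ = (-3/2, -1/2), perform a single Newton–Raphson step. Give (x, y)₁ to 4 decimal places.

(-5.8750, -6.4167)

At (-3/2, -1/2): F = (5.0000, -6.6250).
Jacobian J = [[4·x·y + 8·x, 2·x^2 - 6·y], [2·x·y + 4·x + 2·y + 5, x^2 + 2·x]].
At the point, J = [[-9.0000, 7.5000], [-0.5000, -0.7500]] (det J = 10.5000).
Solving J·Δ = −F gives Δ = (-4.3750, -5.9167).
Then the next iterate is (x, y)₁ = (-5.8750, -6.4167).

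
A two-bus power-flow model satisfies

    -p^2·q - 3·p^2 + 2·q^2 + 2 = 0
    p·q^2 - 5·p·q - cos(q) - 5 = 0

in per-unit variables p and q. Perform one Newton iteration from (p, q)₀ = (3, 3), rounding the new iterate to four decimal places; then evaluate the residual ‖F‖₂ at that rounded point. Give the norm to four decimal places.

130.9784

At (3, 3): F = (-34.0000, -22.010008).
Jacobian J = [[-2·p·q - 6·p, -p^2 + 4·q], [q^2 - 5·q, 2·p·q - 5·p + sin(q)]].
At the point, J = [[-36.0000, 3.0000], [-6.0000, 3.141120]] (det J = -95.080320).
Solving J·Δ = −F gives Δ = (-0.4288, 6.1880).
Then the next iterate is (p, q)₁ = (2.5712, 9.1880).
Re-evaluating at (2.5712, 9.1880): F = (90.262974, 94.910188), so ‖F‖₂ = 130.9784.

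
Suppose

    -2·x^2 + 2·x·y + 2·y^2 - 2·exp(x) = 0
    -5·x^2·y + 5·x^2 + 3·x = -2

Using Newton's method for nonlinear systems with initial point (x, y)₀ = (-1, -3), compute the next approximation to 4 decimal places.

(-0.6834, -1.5430)

At (-1, -3): F = (21.264241, 19.0000).
Jacobian J = [[-4·x + 2·y - 2·exp(x), 2·x + 4·y], [-10·x·y + 10·x + 3, -5·x^2]].
At the point, J = [[-2.735759, -14.0000], [-37.0000, -5.0000]] (det J = -504.321206).
Solving J·Δ = −F gives Δ = (0.3166, 1.4570).
Then the next iterate is (x, y)₁ = (-0.6834, -1.5430).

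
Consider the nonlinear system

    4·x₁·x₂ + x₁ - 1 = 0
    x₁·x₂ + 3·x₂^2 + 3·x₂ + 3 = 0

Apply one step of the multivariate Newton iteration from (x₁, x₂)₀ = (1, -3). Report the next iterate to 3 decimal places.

At (1, -3): F = (-12.000, 18.000).
Jacobian J = [[4·x₂ + 1, 4·x₁], [x₂, x₁ + 6·x₂ + 3]].
At the point, J = [[-11.000, 4.000], [-3.000, -14.000]] (det J = 166.000).
Solving J·Δ = −F gives Δ = (-0.578, 1.410).
Then the next iterate is (x₁, x₂)₁ = (0.422, -1.590).

(0.422, -1.590)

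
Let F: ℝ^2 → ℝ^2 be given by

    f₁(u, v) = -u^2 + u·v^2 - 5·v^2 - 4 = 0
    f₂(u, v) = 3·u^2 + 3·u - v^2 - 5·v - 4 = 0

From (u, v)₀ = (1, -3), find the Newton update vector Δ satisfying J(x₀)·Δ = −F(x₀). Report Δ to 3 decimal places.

(-1.115, 2.033)

At (1, -3): F = (-41.000, 8.000).
Jacobian J = [[-2·u + v^2, 2·u·v - 10·v], [6·u + 3, -2·v - 5]].
At the point, J = [[7.000, 24.000], [9.000, 1.000]] (det J = -209.000).
Solving J·Δ = −F gives Δ = (-1.115, 2.033).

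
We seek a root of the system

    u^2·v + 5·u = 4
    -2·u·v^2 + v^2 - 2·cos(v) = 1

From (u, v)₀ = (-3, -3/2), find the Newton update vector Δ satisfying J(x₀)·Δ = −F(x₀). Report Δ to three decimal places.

(2.188, 0.207)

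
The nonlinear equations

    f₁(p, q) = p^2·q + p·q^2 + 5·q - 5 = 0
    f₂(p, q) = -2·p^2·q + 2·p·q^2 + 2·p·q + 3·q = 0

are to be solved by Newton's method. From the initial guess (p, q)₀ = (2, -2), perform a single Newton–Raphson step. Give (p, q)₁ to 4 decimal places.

(-2.9375, -6.7500)

At (2, -2): F = (-15.0000, 18.0000).
Jacobian J = [[2·p·q + q^2, p^2 + 2·p·q + 5], [-4·p·q + 2·q^2 + 2·q, -2·p^2 + 4·p·q + 2·p + 3]].
At the point, J = [[-4.0000, 1.0000], [20.0000, -17.0000]] (det J = 48.0000).
Solving J·Δ = −F gives Δ = (-4.9375, -4.7500).
Then the next iterate is (p, q)₁ = (-2.9375, -6.7500).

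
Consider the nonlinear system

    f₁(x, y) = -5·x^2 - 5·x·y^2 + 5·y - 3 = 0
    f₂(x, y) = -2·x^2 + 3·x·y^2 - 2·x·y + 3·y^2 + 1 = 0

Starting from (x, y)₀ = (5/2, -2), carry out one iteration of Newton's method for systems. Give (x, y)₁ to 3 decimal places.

At (5/2, -2): F = (-94.250, 40.500).
Jacobian J = [[-10·x - 5·y^2, -10·x·y + 5], [-4·x + 3·y^2 - 2·y, 6·x·y - 2·x + 6·y]].
At the point, J = [[-45.000, 55.000], [6.000, -47.000]] (det J = 1785.000).
Solving J·Δ = −F gives Δ = (-1.234, 0.704).
Then the next iterate is (x, y)₁ = (1.266, -1.296).

(1.266, -1.296)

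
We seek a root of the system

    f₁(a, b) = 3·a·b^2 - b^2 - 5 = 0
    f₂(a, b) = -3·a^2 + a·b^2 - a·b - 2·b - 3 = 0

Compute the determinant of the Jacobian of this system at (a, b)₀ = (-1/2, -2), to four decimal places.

J = [[3·b^2, 6·a·b - 2·b], [-6·a + b^2 - b, 2·a·b - a - 2]].
At the point, J = [[12.0000, 10.0000], [9.0000, 0.5000]].
det J = -84.0000.

-84.0000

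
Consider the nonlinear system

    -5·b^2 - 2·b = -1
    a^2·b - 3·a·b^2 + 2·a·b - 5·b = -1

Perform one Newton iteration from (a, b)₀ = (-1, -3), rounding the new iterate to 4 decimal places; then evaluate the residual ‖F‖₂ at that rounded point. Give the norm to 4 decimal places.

17.1951

At (-1, -3): F = (-38.0000, 46.0000).
Jacobian J = [[0, -10·b - 2], [2·a·b - 3·b^2 + 2·b, a^2 - 6·a·b + 2·a - 5]].
At the point, J = [[0.0000, 28.0000], [-27.0000, -24.0000]] (det J = 756.0000).
Solving J·Δ = −F gives Δ = (0.4974, 1.3571).
Then the next iterate is (a, b)₁ = (-0.5026, -1.6429).
Re-evaluating at (-0.5026, -1.6429): F = (-9.209802, 14.520669), so ‖F‖₂ = 17.1951.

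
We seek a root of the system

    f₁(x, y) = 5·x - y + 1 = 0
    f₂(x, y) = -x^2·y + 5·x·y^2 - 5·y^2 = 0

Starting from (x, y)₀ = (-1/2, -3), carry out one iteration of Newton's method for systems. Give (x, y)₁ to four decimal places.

(-0.5014, -1.5071)

At (-1/2, -3): F = (1.5000, -66.7500).
Jacobian J = [[5, -1], [-2·x·y + 5·y^2, -x^2 + 10·x·y - 10·y]].
At the point, J = [[5.0000, -1.0000], [42.0000, 44.7500]] (det J = 265.7500).
Solving J·Δ = −F gives Δ = (-0.0014, 1.4929).
Then the next iterate is (x, y)₁ = (-0.5014, -1.5071).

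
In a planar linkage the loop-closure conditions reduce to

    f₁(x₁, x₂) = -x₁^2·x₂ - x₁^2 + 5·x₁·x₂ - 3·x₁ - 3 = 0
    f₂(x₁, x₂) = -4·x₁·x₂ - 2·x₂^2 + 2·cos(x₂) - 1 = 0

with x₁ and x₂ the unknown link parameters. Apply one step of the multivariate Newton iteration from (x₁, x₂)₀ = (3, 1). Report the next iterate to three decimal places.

(1.263, 0.606)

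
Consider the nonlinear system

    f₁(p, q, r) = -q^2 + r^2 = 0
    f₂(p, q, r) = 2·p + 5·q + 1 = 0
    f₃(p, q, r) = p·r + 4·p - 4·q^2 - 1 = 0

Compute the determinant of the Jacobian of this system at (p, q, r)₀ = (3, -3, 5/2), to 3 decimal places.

J = [[0, -2·q, 2·r], [2, 5, 0], [r + 4, -8·q, p]].
At the point, J = [[0.000, 6.000, 5.000], [2.000, 5.000, 0.000], [6.500, 24.000, 3.000]].
det J = 41.500.

41.500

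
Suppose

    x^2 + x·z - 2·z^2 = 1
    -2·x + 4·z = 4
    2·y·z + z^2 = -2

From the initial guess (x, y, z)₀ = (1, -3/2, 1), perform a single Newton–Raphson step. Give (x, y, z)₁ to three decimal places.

At (1, -3/2, 1): F = (-1.000, -2.000, 0.000).
Jacobian J = [[2·x + z, 0, x - 4·z], [-2, 0, 4], [0, 2·z, 2·y + 2·z]].
At the point, J = [[3.000, 0.000, -3.000], [-2.000, 0.000, 4.000], [0.000, 2.000, -1.000]] (det J = -12.000).
Solving J·Δ = −F gives Δ = (1.667, 0.667, 1.333).
Then the next iterate is (x, y, z)₁ = (2.667, -0.833, 2.333).

(2.667, -0.833, 2.333)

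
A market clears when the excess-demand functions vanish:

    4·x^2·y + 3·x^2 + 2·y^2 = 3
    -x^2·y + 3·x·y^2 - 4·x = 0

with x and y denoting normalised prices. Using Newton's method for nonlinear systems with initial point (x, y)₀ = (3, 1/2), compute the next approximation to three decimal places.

At (3, 1/2): F = (42.500, -14.250).
Jacobian J = [[8·x·y + 6·x, 4·x^2 + 4·y], [-2·x·y + 3·y^2 - 4, -x^2 + 6·x·y]].
At the point, J = [[30.000, 38.000], [-6.250, 0.000]] (det J = 237.500).
Solving J·Δ = −F gives Δ = (-2.280, 0.682).
Then the next iterate is (x, y)₁ = (0.720, 1.182).

(0.720, 1.182)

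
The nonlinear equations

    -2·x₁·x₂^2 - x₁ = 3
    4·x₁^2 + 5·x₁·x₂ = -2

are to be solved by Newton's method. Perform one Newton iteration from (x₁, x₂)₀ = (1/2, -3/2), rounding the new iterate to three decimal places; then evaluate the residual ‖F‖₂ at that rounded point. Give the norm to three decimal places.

At (1/2, -3/2): F = (-5.750, -0.750).
Jacobian J = [[-2·x₂^2 - 1, -4·x₁·x₂], [8·x₁ + 5·x₂, 5·x₁]].
At the point, J = [[-5.500, 3.000], [-3.500, 2.500]] (det J = -3.250).
Solving J·Δ = −F gives Δ = (-3.731, -4.923).
Then the next iterate is (x₁, x₂)₁ = (-3.231, -6.423).
Re-evaluating at (-3.231, -6.423): F = (266.82035, 147.52101), so ‖F‖₂ = 304.886.

304.886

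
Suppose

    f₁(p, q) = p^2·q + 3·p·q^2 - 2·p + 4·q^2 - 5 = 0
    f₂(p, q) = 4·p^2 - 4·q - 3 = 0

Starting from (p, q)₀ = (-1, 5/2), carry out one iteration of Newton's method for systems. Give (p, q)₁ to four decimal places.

At (-1, 5/2): F = (5.7500, -9.0000).
Jacobian J = [[2·p·q + 3·q^2 - 2, p^2 + 6·p·q + 8·q], [8·p, -4]].
At the point, J = [[11.7500, 6.0000], [-8.0000, -4.0000]] (det J = 1.0000).
Solving J·Δ = −F gives Δ = (-31.0000, 59.7500).
Then the next iterate is (p, q)₁ = (-32.0000, 62.2500).

(-32.0000, 62.2500)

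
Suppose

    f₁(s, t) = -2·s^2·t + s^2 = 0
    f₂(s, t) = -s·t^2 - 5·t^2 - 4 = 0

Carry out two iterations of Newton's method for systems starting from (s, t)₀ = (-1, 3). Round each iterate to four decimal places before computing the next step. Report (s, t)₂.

At (-1, 3): F = (-5.0000, -40.0000).
Jacobian J = [[-4·s·t + 2·s, -2·s^2], [-t^2, -2·s·t - 10·t]].
At the point, J = [[10.0000, -2.0000], [-9.0000, -24.0000]] (det J = -258.0000).
Solving J·Δ = −F gives Δ = (0.1550, -1.7248).
Then the next iterate is (s, t)₁ = (-0.8450, 1.2752).
Round to (-0.8450, 1.2752) and repeat: F = (-1.107024, -10.756591), J = [[2.620176, -1.428050], [-1.626135, -10.596912]].
Δ = (-0.1206, -0.9966), so (s, t)₂ = (-0.9656, 0.2786).

(-0.9656, 0.2786)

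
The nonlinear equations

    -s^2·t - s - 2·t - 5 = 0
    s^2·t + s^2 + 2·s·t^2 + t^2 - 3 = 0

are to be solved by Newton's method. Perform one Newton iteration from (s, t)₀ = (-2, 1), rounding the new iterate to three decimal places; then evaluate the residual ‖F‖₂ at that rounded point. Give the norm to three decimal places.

At (-2, 1): F = (-9.000, 2.000).
Jacobian J = [[-2·s·t - 1, -s^2 - 2], [2·s·t + 2·s + 2·t^2, s^2 + 4·s·t + 2·t]].
At the point, J = [[3.000, -6.000], [-6.000, -2.000]] (det J = -42.000).
Solving J·Δ = −F gives Δ = (0.714, -1.143).
Then the next iterate is (s, t)₁ = (-1.286, -0.143).
Re-evaluating at (-1.286, -0.143): F = (-3.19151, -1.61484), so ‖F‖₂ = 3.577.

3.577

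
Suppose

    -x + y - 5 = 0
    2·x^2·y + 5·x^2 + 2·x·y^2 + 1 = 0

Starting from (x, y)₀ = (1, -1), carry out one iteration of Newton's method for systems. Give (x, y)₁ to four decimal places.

(2.3333, 7.3333)

At (1, -1): F = (-7.0000, 6.0000).
Jacobian J = [[-1, 1], [4·x·y + 10·x + 2·y^2, 2·x^2 + 4·x·y]].
At the point, J = [[-1.0000, 1.0000], [8.0000, -2.0000]] (det J = -6.0000).
Solving J·Δ = −F gives Δ = (1.3333, 8.3333).
Then the next iterate is (x, y)₁ = (2.3333, 7.3333).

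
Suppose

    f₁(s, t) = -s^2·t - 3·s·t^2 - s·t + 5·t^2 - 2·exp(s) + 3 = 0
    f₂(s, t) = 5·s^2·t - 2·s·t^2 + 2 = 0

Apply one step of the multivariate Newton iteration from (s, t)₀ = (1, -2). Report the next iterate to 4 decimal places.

(0.9168, -0.9485)

At (1, -2): F = (9.563436, -16.0000).
Jacobian J = [[-2·s·t - 3·t^2 - t - 2·exp(s), -s^2 - 6·s·t - s + 10·t], [10·s·t - 2·t^2, 5·s^2 - 4·s·t]].
At the point, J = [[-11.436564, -10.0000], [-28.0000, 13.0000]] (det J = -428.675328).
Solving J·Δ = −F gives Δ = (-0.0832, 1.0515).
Then the next iterate is (s, t)₁ = (0.9168, -0.9485).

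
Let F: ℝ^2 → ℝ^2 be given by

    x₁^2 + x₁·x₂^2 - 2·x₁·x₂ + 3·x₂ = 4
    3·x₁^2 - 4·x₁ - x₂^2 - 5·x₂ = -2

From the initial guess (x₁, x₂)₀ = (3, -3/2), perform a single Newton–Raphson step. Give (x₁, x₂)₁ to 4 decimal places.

(1.3883, -1.6568)

At (3, -3/2): F = (16.2500, 22.2500).
Jacobian J = [[2·x₁ + x₂^2 - 2·x₂, 2·x₁·x₂ - 2·x₁ + 3], [6·x₁ - 4, -2·x₂ - 5]].
At the point, J = [[11.2500, -12.0000], [14.0000, -2.0000]] (det J = 145.5000).
Solving J·Δ = −F gives Δ = (-1.6117, -0.1568).
Then the next iterate is (x₁, x₂)₁ = (1.3883, -1.6568).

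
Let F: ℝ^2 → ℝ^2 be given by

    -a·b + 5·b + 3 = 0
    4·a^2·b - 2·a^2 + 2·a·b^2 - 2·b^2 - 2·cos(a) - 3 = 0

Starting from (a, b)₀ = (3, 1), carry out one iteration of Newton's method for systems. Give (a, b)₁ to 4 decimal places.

(5.4535, -0.2732)

At (3, 1): F = (5.0000, 20.979985).
Jacobian J = [[-b, -a + 5], [8·a·b - 4·a + 2·b^2 + 2·sin(a), 4·a^2 + 4·a·b - 4·b]].
At the point, J = [[-1.0000, 2.0000], [14.282240, 44.0000]] (det J = -72.564480).
Solving J·Δ = −F gives Δ = (2.4535, -1.2732).
Then the next iterate is (a, b)₁ = (5.4535, -0.2732).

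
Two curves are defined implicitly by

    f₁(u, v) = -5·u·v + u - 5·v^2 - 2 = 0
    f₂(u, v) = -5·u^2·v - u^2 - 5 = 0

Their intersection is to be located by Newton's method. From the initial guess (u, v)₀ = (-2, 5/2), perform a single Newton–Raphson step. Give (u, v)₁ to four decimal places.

At (-2, 5/2): F = (-10.2500, -59.0000).
Jacobian J = [[-5·v + 1, -5·u - 10·v], [-10·u·v - 2·u, -5·u^2]].
At the point, J = [[-11.5000, -15.0000], [54.0000, -20.0000]] (det J = 1040.0000).
Solving J·Δ = −F gives Δ = (0.6538, -1.1846).
Then the next iterate is (u, v)₁ = (-1.3462, 1.3154).

(-1.3462, 1.3154)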